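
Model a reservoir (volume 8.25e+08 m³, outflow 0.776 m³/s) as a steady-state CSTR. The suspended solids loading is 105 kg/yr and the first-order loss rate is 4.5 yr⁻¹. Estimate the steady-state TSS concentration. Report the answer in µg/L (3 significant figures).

Outflow Q = 0.776 m³/s × 3.156e+07 s/yr = 2.449e+07 m³/yr.
Steady-state CSTR mass balance: W = Q·C + k·V·C, so C = W/(Q + kV).
Q + kV = 2.449e+07 + 4.5·8.25e+08 = 3.737e+09 m³/yr.
C = 105/3.737e+09 = 2.81e-08 kg/m³ = 2.81e-05 mg/L = 0.0281 µg/L.

0.0281 µg/L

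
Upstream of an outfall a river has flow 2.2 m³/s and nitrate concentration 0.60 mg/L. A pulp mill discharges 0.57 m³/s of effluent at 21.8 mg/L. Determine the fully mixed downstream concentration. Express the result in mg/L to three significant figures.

4.96 mg/L

Conservation of mass across the mixing zone: C = (0.57·21.8 + 2.2·0.6) / (0.57 + 2.2) = 13.75/2.77 = 4.962 mg/L.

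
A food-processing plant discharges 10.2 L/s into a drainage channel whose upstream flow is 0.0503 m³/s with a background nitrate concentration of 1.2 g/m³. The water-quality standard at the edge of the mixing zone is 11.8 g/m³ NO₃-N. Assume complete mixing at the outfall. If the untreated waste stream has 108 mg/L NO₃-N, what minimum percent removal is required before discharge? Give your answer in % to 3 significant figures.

10.2 L/s = 0.0102 m³/s.
Mass balance: 11.8·0.0605 = 0.0102·Cₑ + 0.0503·1.2.
Cₑ = (0.7139 − 0.06036) / 0.0102 = 64.07 mg/L.
Required removal = 1 − 64.07/108 = 40.67 %.

40.7 %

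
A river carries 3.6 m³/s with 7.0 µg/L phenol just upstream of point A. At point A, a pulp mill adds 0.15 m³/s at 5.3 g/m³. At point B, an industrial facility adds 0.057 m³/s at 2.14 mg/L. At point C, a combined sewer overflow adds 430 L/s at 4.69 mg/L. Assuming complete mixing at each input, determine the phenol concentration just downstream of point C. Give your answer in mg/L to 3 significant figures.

0.698 mg/L

7.0 µg/L = 0.007 mg/L.
After input A: C = (3.6·0.007 + 0.15·5.3) / 3.75 = 0.2187 mg/L.
After input B: C = (3.75·0.2187 + 0.057·2.14) / 3.807 = 0.2475 mg/L.
430 L/s = 0.43 m³/s.
After input C: C = (3.807·0.2475 + 0.43·4.69) / 4.237 = 0.6983 mg/L.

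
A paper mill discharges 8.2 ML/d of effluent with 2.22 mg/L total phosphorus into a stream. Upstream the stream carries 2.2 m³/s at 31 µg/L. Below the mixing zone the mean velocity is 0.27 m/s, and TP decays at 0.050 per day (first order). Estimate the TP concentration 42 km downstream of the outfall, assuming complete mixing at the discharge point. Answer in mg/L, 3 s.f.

8.2 ML/d = 0.09491 m³/s.
31 µg/L = 0.031 mg/L.
After complete mixing, C₀ = (0.09491·2.22 + 2.2·0.031) / 2.295 = 0.1215 mg/L.
Travel time t = 4.2e+04 m / 0.27 m/s = 1.556e+05 s = 1.8 d.
C = 0.1215·exp(−0.050·1.8) = 0.1215·0.9139 = 0.1111 mg/L.

0.111 mg/L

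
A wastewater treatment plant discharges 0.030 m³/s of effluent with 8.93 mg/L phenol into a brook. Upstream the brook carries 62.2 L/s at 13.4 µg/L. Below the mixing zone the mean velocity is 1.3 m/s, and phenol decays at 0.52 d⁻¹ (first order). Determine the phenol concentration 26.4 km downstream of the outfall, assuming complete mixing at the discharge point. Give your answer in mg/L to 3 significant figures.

62.2 L/s = 0.0622 m³/s.
13.4 µg/L = 0.0134 mg/L.
After complete mixing, C₀ = (0.03·8.93 + 0.0622·0.0134) / 0.0922 = 2.915 mg/L.
Travel time t = 2.64e+04 m / 1.3 m/s = 2.031e+04 s = 0.235 d.
C = 2.915·exp(−0.52·0.235) = 2.915·0.885 = 2.579 mg/L.

2.58 mg/L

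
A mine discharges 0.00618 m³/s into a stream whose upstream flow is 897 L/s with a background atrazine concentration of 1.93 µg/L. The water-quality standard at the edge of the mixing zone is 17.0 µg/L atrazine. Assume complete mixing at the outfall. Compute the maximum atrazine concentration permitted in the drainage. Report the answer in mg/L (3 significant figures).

897 L/s = 0.897 m³/s.
1.93 µg/L = 0.00193 mg/L.
17.0 µg/L = 0.017 mg/L.
Mass balance: 0.017·0.9032 = 0.00618·Cₑ + 0.897·0.00193.
Cₑ = (0.01535 − 0.001731) / 0.00618 = 2.204 mg/L.

2.20 mg/L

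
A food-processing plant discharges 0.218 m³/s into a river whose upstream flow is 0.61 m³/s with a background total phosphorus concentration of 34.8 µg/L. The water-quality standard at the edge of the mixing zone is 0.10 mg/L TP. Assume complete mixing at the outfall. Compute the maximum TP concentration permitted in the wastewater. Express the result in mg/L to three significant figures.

34.8 µg/L = 0.0348 mg/L.
Mass balance: 0.1·0.828 = 0.218·Cₑ + 0.61·0.0348.
Cₑ = (0.0828 − 0.02123) / 0.218 = 0.2824 mg/L.

0.282 mg/L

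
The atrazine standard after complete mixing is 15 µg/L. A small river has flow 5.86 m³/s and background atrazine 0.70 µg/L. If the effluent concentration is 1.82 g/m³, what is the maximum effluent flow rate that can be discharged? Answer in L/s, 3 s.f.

0.70 µg/L = 0.0007 mg/L.
15 µg/L = 0.015 mg/L.
Mass balance at complete mixing: C_std·(Q_w + Q_r) = Q_w·C_e + Q_r·C_b.
Rearranging, Q_w = Q_r·(C_std − C_b)/(C_e − C_std) = 5.86·(0.015 − 0.0007) / (1.82 − 0.015) = 0.04643 m³/s.
= 46.43 L/s.

46.4 L/s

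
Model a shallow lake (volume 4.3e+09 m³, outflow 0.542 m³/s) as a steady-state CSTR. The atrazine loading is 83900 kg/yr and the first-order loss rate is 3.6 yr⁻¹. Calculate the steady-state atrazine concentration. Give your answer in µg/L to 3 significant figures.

5.41 µg/L

Outflow Q = 0.542 m³/s × 3.156e+07 s/yr = 1.71e+07 m³/yr.
Steady-state CSTR mass balance: W = Q·C + k·V·C, so C = W/(Q + kV).
Q + kV = 1.71e+07 + 3.6·4.3e+09 = 1.55e+10 m³/yr.
C = 83900/1.55e+10 = 5.414e-06 kg/m³ = 0.005414 mg/L = 5.414 µg/L.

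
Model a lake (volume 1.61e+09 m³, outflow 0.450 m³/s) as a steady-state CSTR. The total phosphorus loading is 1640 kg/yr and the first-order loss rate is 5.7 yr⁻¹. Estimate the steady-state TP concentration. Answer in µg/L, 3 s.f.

0.178 µg/L

Outflow Q = 0.450 m³/s × 3.156e+07 s/yr = 1.42e+07 m³/yr.
Steady-state CSTR mass balance: W = Q·C + k·V·C, so C = W/(Q + kV).
Q + kV = 1.42e+07 + 5.7·1.61e+09 = 9.191e+09 m³/yr.
C = 1640/9.191e+09 = 1.784e-07 kg/m³ = 0.0001784 mg/L = 0.1784 µg/L.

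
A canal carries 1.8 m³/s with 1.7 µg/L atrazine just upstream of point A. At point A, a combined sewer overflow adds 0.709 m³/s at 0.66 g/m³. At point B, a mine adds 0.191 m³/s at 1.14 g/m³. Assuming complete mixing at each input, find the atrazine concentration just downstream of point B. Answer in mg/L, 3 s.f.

1.7 µg/L = 0.0017 mg/L.
After input A: C = (1.8·0.0017 + 0.709·0.66) / 2.509 = 0.1877 mg/L.
After input B: C = (2.509·0.1877 + 0.191·1.14) / 2.7 = 0.2551 mg/L.

0.255 mg/L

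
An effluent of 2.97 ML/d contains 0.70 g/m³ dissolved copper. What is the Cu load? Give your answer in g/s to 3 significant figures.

0.0241 g/s

2.97 ML/d = 0.03438 m³/s.
Mass flux = Q·C = 0.03438 m³/s × 0.7 g/m³ = 0.02406 g/s.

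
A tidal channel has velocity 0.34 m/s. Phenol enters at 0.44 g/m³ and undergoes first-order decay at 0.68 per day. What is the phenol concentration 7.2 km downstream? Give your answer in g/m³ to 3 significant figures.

Travel time t = 7.2 km / 0.34 m/s = 7200/0.34 = 2.118e+04 s = 0.2451 d.
First-order decay: C = 0.44·exp(−0.68·0.2451) = 0.44·0.8465 = 0.3725 g/m³.

0.372 g/m³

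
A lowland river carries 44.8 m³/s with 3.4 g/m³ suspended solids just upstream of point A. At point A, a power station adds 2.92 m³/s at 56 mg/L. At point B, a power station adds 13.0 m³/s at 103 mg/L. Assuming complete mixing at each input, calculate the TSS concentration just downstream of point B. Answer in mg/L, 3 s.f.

27.3 mg/L

After input A: C = (44.8·3.4 + 2.92·56) / 47.72 = 6.619 mg/L.
After input B: C = (47.72·6.619 + 13·103) / 60.72 = 27.25 mg/L.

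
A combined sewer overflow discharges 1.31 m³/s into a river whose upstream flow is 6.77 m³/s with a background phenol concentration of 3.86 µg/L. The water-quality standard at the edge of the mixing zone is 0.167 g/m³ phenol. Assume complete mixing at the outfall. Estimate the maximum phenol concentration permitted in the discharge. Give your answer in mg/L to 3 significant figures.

1.01 mg/L

3.86 µg/L = 0.00386 mg/L.
Mass balance: 0.167·8.08 = 1.31·Cₑ + 6.77·0.00386.
Cₑ = (1.349 − 0.02613) / 1.31 = 1.01 mg/L.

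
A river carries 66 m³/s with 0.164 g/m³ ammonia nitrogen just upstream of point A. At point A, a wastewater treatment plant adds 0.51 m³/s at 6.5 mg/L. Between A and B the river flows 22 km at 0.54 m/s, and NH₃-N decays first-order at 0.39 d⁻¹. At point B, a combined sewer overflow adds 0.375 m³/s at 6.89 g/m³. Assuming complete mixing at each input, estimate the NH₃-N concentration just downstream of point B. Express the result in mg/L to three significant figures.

After input A: C = (66·0.164 + 0.51·6.5) / 66.51 = 0.2126 mg/L.
Over the 22 km reach to input B (t = 4.074e+04 s = 0.4715 d), decay gives C = 0.2126·exp(−0.39·0.4715) = 0.1769 mg/L.
After input B: C = (66.51·0.1769 + 0.375·6.89) / 66.89 = 0.2145 mg/L.

0.215 mg/L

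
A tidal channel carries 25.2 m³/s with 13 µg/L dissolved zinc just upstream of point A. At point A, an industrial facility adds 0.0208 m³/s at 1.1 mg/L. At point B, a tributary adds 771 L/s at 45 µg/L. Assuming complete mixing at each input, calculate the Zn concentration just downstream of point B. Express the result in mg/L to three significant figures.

0.0148 mg/L

13 µg/L = 0.013 mg/L.
After input A: C = (25.2·0.013 + 0.0208·1.1) / 25.22 = 0.0139 mg/L.
771 L/s = 0.771 m³/s.
45 µg/L = 0.045 mg/L.
After input B: C = (25.22·0.0139 + 0.771·0.045) / 25.99 = 0.01482 mg/L.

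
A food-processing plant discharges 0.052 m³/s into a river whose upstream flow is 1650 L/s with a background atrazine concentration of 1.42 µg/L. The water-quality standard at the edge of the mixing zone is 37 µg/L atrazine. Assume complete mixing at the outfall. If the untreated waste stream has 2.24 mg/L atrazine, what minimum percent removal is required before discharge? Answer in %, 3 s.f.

47.9 %

1650 L/s = 1.65 m³/s.
1.42 µg/L = 0.00142 mg/L.
37 µg/L = 0.037 mg/L.
Mass balance: 0.037·1.702 = 0.052·Cₑ + 1.65·0.00142.
Cₑ = (0.06297 − 0.002343) / 0.052 = 1.166 mg/L.
Required removal = 1 − 1.166/2.24 = 47.95 %.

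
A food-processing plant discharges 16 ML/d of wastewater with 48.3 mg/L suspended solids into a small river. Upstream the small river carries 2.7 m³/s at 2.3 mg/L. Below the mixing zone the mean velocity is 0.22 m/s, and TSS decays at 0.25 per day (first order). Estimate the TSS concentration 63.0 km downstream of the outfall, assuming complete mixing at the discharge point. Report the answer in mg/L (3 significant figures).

16 ML/d = 0.1852 m³/s.
After complete mixing, C₀ = (0.1852·48.3 + 2.7·2.3) / 2.885 = 5.253 mg/L.
Travel time t = 6.3e+04 m / 0.22 m/s = 2.864e+05 s = 3.314 d.
C = 5.253·exp(−0.25·3.314) = 5.253·0.4367 = 2.294 mg/L.

2.29 mg/L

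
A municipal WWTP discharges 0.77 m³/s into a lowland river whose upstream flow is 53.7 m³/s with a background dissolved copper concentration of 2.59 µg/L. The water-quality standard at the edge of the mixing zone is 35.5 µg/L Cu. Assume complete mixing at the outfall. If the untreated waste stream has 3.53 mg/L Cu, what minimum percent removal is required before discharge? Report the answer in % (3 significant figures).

34.0 %

2.59 µg/L = 0.00259 mg/L.
35.5 µg/L = 0.0355 mg/L.
Mass balance: 0.0355·54.47 = 0.77·Cₑ + 53.7·0.00259.
Cₑ = (1.934 − 0.1391) / 0.77 = 2.331 mg/L.
Required removal = 1 − 2.331/3.53 = 33.98 %.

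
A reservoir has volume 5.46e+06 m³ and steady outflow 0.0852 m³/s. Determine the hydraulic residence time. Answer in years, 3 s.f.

2.03 yr

Q = 0.0852 m³/s × 3.156e+07 s/yr = 2.689e+06 m³/yr.
Hydraulic residence time τ = V/Q = 5.46e+06/2.689e+06 = 2.031 yr.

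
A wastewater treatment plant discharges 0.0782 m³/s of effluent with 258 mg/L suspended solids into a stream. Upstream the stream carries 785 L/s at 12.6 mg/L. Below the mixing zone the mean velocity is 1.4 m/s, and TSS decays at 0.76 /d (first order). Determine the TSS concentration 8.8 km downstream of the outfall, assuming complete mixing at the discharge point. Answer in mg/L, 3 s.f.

33.0 mg/L

785 L/s = 0.785 m³/s.
After complete mixing, C₀ = (0.0782·258 + 0.785·12.6) / 0.8632 = 34.83 mg/L.
Travel time t = 8800 m / 1.4 m/s = 6286 s = 0.07275 d.
C = 34.83·exp(−0.76·0.07275) = 34.83·0.9462 = 32.96 mg/L.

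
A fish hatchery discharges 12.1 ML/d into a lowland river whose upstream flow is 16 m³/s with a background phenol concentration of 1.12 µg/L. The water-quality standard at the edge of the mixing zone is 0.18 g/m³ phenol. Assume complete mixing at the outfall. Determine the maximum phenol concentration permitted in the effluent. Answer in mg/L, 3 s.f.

20.6 mg/L

12.1 ML/d = 0.14 m³/s.
1.12 µg/L = 0.00112 mg/L.
Mass balance: 0.18·16.14 = 0.14·Cₑ + 16·0.00112.
Cₑ = (2.905 − 0.01792) / 0.14 = 20.62 mg/L.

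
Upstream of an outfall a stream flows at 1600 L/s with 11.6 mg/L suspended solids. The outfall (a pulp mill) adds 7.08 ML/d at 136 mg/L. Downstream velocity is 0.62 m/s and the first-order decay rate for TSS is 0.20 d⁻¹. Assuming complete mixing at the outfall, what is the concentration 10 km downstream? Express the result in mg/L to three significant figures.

7.08 ML/d = 0.08194 m³/s.
1600 L/s = 1.6 m³/s.
After complete mixing, C₀ = (0.08194·136 + 1.6·11.6) / 1.682 = 17.66 mg/L.
Travel time t = 1e+04 m / 0.62 m/s = 1.613e+04 s = 0.1867 d.
C = 17.66·exp(−0.20·0.1867) = 17.66·0.9634 = 17.01 mg/L.

17.0 mg/L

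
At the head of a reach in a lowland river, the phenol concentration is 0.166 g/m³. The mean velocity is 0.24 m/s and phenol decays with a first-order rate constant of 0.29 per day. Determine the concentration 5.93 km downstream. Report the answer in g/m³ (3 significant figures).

Travel time t = 5.93 km / 0.24 m/s = 5930/0.24 = 2.471e+04 s = 0.286 d.
First-order decay: C = 0.166·exp(−0.29·0.286) = 0.166·0.9204 = 0.1528 g/m³.

0.153 g/m³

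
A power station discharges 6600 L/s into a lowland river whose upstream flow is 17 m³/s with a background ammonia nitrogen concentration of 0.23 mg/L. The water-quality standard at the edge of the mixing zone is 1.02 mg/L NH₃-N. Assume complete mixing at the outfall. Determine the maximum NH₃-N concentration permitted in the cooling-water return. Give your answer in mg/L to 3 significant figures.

6600 L/s = 6.6 m³/s.
Mass balance: 1.02·23.6 = 6.6·Cₑ + 17·0.23.
Cₑ = (24.07 − 3.91) / 6.6 = 3.055 mg/L.

3.05 mg/L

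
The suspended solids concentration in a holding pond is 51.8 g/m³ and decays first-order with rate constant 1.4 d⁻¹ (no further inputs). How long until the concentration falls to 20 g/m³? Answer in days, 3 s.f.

t = ln(C₀/C)/k = ln(51.8/20)/1.4 = 0.9517/1.4 = 0.6798 d.

0.680 d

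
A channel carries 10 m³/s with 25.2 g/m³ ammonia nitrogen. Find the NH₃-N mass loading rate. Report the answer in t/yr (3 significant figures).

7950 t/yr

Mass flux = Q·C = 10 m³/s × 25.2 g/m³ = 252 g/s.
= 252 g/s × 31.56 = 7953 t/yr.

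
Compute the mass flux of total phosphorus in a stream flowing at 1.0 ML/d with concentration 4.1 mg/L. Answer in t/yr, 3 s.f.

1.50 t/yr

1.0 ML/d = 0.01157 m³/s.
Mass flux = Q·C = 0.01157 m³/s × 4.1 g/m³ = 0.04745 g/s.
= 0.04745 g/s × 31.56 = 1.498 t/yr.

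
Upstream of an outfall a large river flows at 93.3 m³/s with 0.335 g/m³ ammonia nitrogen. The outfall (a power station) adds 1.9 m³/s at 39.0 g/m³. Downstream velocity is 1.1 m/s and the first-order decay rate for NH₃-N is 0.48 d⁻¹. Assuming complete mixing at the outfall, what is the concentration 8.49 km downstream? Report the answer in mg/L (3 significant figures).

After complete mixing, C₀ = (1.9·39 + 93.3·0.335) / 95.2 = 1.107 mg/L.
Travel time t = 8490 m / 1.1 m/s = 7718 s = 0.08933 d.
C = 1.107·exp(−0.48·0.08933) = 1.107·0.958 = 1.06 mg/L.

1.06 mg/L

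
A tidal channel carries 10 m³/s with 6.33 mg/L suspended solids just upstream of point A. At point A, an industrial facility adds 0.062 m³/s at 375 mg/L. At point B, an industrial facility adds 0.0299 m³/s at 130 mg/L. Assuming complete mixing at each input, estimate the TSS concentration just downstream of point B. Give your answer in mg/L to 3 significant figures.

8.96 mg/L

After input A: C = (10·6.33 + 0.062·375) / 10.06 = 8.602 mg/L.
After input B: C = (10.06·8.602 + 0.0299·130) / 10.09 = 8.961 mg/L.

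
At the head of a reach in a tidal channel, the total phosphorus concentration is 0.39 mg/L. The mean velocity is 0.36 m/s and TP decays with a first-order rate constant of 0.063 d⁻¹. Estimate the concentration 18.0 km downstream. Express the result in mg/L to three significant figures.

Travel time t = 18.0 km / 0.36 m/s = 1.8e+04/0.36 = 5e+04 s = 0.5787 d.
First-order decay: C = 0.39·exp(−0.063·0.5787) = 0.39·0.9642 = 0.376 mg/L.

0.376 mg/L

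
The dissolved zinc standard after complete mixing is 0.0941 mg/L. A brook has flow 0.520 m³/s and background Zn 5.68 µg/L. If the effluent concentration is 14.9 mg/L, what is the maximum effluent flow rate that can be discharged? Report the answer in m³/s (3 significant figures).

5.68 µg/L = 0.00568 mg/L.
Mass balance at complete mixing: C_std·(Q_w + Q_r) = Q_w·C_e + Q_r·C_b.
Rearranging, Q_w = Q_r·(C_std − C_b)/(C_e − C_std) = 0.520·(0.0941 − 0.00568) / (14.9 − 0.0941) = 0.003105 m³/s.

0.00311 m³/s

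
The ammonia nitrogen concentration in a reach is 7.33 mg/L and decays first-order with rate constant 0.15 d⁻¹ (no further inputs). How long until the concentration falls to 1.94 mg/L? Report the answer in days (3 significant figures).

t = ln(C₀/C)/k = ln(7.33/1.94)/0.15 = 1.329/0.15 = 8.862 d.

8.86 d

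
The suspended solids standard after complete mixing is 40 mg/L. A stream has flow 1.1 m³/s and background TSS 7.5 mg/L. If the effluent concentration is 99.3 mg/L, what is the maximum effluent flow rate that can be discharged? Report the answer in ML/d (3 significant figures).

52.1 ML/d

Mass balance at complete mixing: C_std·(Q_w + Q_r) = Q_w·C_e + Q_r·C_b.
Rearranging, Q_w = Q_r·(C_std − C_b)/(C_e − C_std) = 1.1·(40 − 7.5) / (99.3 − 40) = 0.6029 m³/s.
= 52.09 ML/d.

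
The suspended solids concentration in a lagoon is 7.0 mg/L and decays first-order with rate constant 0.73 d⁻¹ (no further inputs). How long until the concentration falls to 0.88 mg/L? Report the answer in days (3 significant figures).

t = ln(C₀/C)/k = ln(7.0/0.88)/0.73 = 2.074/0.73 = 2.841 d.

2.84 d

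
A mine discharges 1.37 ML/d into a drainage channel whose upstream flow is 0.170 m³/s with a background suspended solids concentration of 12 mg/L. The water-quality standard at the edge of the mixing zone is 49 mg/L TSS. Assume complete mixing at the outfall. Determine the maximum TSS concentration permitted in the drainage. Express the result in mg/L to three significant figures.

446 mg/L

1.37 ML/d = 0.01586 m³/s.
Mass balance: 49·0.1859 = 0.01586·Cₑ + 0.17·12.
Cₑ = (9.107 − 2.04) / 0.01586 = 445.7 mg/L.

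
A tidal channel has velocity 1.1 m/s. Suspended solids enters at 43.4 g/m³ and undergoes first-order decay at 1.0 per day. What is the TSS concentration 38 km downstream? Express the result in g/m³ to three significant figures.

Travel time t = 38 km / 1.1 m/s = 3.8e+04/1.1 = 3.455e+04 s = 0.3998 d.
First-order decay: C = 43.4·exp(−1.0·0.3998) = 43.4·0.6704 = 29.1 g/m³.

29.1 g/m³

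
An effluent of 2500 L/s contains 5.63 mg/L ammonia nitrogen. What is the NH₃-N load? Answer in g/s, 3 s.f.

14.1 g/s

2500 L/s = 2.5 m³/s.
Mass flux = Q·C = 2.5 m³/s × 5.63 g/m³ = 14.07 g/s.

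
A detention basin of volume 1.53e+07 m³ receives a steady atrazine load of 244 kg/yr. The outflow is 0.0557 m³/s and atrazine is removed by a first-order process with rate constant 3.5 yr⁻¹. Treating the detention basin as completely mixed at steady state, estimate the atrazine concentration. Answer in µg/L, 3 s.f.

Outflow Q = 0.0557 m³/s × 3.156e+07 s/yr = 1.758e+06 m³/yr.
Steady-state CSTR mass balance: W = Q·C + k·V·C, so C = W/(Q + kV).
Q + kV = 1.758e+06 + 3.5·1.53e+07 = 5.531e+07 m³/yr.
C = 244/5.531e+07 = 4.412e-06 kg/m³ = 0.004412 mg/L = 4.412 µg/L.

4.41 µg/L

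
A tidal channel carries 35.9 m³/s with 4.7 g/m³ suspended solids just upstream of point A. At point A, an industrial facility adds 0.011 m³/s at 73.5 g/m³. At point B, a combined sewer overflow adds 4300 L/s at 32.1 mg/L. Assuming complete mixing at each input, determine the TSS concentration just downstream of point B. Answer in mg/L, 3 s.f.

7.65 mg/L

After input A: C = (35.9·4.7 + 0.011·73.5) / 35.91 = 4.721 mg/L.
4300 L/s = 4.3 m³/s.
After input B: C = (35.91·4.721 + 4.3·32.1) / 40.21 = 7.649 mg/L.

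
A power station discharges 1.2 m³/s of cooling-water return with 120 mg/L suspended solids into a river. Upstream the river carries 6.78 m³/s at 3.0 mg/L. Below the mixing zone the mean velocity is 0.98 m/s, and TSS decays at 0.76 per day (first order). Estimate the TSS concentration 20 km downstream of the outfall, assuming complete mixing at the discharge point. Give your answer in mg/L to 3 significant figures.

17.2 mg/L

After complete mixing, C₀ = (1.2·120 + 6.78·3) / 7.98 = 20.59 mg/L.
Travel time t = 2e+04 m / 0.98 m/s = 2.041e+04 s = 0.2362 d.
C = 20.59·exp(−0.76·0.2362) = 20.59·0.8357 = 17.21 mg/L.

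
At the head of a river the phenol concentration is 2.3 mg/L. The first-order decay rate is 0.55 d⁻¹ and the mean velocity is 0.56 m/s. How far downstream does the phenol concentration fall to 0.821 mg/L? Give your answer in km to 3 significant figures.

From C = C₀·e^(−kt), t = ln(C₀/C)/k = ln(2.3/0.821)/0.55 = 1.03/0.55 = 1.873 d.
Distance = v·t = 0.56 m/s × 1.618e+05 s = 9.062e+04 m = 90.62 km.

90.6 km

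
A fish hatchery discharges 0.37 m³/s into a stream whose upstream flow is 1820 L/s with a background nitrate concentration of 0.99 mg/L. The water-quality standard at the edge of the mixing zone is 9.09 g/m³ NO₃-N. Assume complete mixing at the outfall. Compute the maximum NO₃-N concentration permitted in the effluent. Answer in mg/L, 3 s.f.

48.9 mg/L

1820 L/s = 1.82 m³/s.
Mass balance: 9.09·2.19 = 0.37·Cₑ + 1.82·0.99.
Cₑ = (19.91 − 1.802) / 0.37 = 48.93 mg/L.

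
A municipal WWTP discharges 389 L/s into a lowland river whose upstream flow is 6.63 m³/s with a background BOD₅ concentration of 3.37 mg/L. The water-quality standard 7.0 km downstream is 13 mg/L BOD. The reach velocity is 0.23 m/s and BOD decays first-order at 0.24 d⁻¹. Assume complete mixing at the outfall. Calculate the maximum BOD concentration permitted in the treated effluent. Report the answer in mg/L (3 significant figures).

389 L/s = 0.389 m³/s.
Travel time to the compliance point: t = 7000/0.23 = 3.043e+04 s = 0.3523 d; decay factor exp(−0.24·0.3523) = 0.9189.
So the concentration just after mixing may be at most 13/0.9189 = 14.15 mg/L.
Mass balance: 14.15·7.019 = 0.389·Cₑ + 6.63·3.37.
Cₑ = (99.3 − 22.34) / 0.389 = 197.8 mg/L.

198 mg/L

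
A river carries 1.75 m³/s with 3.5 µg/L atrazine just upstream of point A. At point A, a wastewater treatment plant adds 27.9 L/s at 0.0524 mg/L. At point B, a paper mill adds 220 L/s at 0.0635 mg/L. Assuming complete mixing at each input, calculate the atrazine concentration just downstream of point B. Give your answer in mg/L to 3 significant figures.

3.5 µg/L = 0.0035 mg/L.
27.9 L/s = 0.0279 m³/s.
After input A: C = (1.75·0.0035 + 0.0279·0.0524) / 1.778 = 0.004267 mg/L.
220 L/s = 0.22 m³/s.
After input B: C = (1.778·0.004267 + 0.22·0.0635) / 1.998 = 0.01079 mg/L.

0.0108 mg/L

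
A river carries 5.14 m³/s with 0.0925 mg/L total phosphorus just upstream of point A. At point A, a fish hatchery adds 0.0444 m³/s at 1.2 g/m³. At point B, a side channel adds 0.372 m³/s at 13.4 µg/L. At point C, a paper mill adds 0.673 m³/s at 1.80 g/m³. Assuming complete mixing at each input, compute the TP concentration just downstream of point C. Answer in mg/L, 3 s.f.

After input A: C = (5.14·0.0925 + 0.0444·1.2) / 5.184 = 0.102 mg/L.
13.4 µg/L = 0.0134 mg/L.
After input B: C = (5.184·0.102 + 0.372·0.0134) / 5.556 = 0.09605 mg/L.
After input C: C = (5.556·0.09605 + 0.673·1.8) / 6.229 = 0.2801 mg/L.

0.280 mg/L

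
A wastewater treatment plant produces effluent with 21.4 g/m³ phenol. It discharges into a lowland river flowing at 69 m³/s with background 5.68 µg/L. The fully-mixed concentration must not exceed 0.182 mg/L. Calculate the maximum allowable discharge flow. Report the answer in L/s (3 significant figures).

5.68 µg/L = 0.00568 mg/L.
Mass balance at complete mixing: C_std·(Q_w + Q_r) = Q_w·C_e + Q_r·C_b.
Rearranging, Q_w = Q_r·(C_std − C_b)/(C_e − C_std) = 69·(0.182 − 0.00568) / (21.4 − 0.182) = 0.5734 m³/s.
= 573.4 L/s.

573 L/s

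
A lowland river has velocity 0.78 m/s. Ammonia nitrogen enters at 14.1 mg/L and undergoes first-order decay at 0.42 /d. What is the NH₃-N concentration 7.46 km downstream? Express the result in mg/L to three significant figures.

Travel time t = 7.46 km / 0.78 m/s = 7460/0.78 = 9564 s = 0.1107 d.
First-order decay: C = 14.1·exp(−0.42·0.1107) = 14.1·0.9546 = 13.46 mg/L.

13.5 mg/L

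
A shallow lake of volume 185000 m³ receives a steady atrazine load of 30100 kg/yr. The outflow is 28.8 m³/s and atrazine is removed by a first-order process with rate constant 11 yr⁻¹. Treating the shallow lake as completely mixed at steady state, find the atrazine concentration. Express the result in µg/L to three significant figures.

Outflow Q = 28.8 m³/s × 3.156e+07 s/yr = 9.089e+08 m³/yr.
Steady-state CSTR mass balance: W = Q·C + k·V·C, so C = W/(Q + kV).
Q + kV = 9.089e+08 + 11·185000 = 9.109e+08 m³/yr.
C = 30100/9.109e+08 = 3.304e-05 kg/m³ = 0.03304 mg/L = 33.04 µg/L.

33.0 µg/L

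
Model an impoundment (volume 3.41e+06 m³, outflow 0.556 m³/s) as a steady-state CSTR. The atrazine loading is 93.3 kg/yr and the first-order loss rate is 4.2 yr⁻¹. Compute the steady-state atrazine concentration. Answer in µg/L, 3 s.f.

Outflow Q = 0.556 m³/s × 3.156e+07 s/yr = 1.755e+07 m³/yr.
Steady-state CSTR mass balance: W = Q·C + k·V·C, so C = W/(Q + kV).
Q + kV = 1.755e+07 + 4.2·3.41e+06 = 3.187e+07 m³/yr.
C = 93.3/3.187e+07 = 2.928e-06 kg/m³ = 0.002928 mg/L = 2.928 µg/L.

2.93 µg/L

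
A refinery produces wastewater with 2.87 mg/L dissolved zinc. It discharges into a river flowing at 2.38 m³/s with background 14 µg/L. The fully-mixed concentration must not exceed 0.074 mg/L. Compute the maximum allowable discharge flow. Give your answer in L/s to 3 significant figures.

14 µg/L = 0.014 mg/L.
Mass balance at complete mixing: C_std·(Q_w + Q_r) = Q_w·C_e + Q_r·C_b.
Rearranging, Q_w = Q_r·(C_std − C_b)/(C_e − C_std) = 2.38·(0.074 − 0.014) / (2.87 − 0.074) = 0.05107 m³/s.
= 51.07 L/s.

51.1 L/s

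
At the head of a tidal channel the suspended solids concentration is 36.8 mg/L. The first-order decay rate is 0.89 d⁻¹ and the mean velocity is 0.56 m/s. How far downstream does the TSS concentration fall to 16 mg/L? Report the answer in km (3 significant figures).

From C = C₀·e^(−kt), t = ln(C₀/C)/k = ln(36.8/16)/0.89 = 0.8329/0.89 = 0.9359 d.
Distance = v·t = 0.56 m/s × 8.086e+04 s = 4.528e+04 m = 45.28 km.

45.3 km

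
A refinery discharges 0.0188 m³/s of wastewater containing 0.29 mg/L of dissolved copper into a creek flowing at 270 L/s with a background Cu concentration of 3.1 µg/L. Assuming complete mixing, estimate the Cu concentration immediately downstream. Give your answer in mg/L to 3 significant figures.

270 L/s = 0.27 m³/s.
3.1 µg/L = 0.0031 mg/L.
Conservation of mass across the mixing zone: C = (0.0188·0.29 + 0.27·0.0031) / (0.0188 + 0.27) = 0.006289/0.2888 = 0.02178 mg/L.

0.0218 mg/L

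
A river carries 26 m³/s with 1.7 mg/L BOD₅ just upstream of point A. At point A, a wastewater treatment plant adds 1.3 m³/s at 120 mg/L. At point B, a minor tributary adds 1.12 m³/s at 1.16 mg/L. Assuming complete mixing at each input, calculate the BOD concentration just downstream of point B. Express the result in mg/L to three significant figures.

7.09 mg/L

After input A: C = (26·1.7 + 1.3·120) / 27.3 = 7.333 mg/L.
After input B: C = (27.3·7.333 + 1.12·1.16) / 28.42 = 7.09 mg/L.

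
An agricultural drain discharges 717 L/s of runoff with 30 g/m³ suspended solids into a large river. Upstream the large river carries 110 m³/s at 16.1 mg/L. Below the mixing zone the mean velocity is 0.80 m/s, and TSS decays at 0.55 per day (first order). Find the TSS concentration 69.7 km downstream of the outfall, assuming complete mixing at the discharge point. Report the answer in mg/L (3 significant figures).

717 L/s = 0.717 m³/s.
After complete mixing, C₀ = (0.717·30 + 110·16.1) / 110.7 = 16.19 mg/L.
Travel time t = 6.97e+04 m / 0.80 m/s = 8.712e+04 s = 1.008 d.
C = 16.19·exp(−0.55·1.008) = 16.19·0.5743 = 9.298 mg/L.

9.30 mg/L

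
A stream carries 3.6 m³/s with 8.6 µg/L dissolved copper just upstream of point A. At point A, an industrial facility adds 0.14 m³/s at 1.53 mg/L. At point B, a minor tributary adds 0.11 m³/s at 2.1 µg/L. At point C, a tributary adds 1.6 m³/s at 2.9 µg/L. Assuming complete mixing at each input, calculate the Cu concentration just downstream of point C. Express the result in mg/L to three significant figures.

8.6 µg/L = 0.0086 mg/L.
After input A: C = (3.6·0.0086 + 0.14·1.53) / 3.74 = 0.06555 mg/L.
2.1 µg/L = 0.0021 mg/L.
After input B: C = (3.74·0.06555 + 0.11·0.0021) / 3.85 = 0.06374 mg/L.
2.9 µg/L = 0.0029 mg/L.
After input C: C = (3.85·0.06374 + 1.6·0.0029) / 5.45 = 0.04588 mg/L.

0.0459 mg/L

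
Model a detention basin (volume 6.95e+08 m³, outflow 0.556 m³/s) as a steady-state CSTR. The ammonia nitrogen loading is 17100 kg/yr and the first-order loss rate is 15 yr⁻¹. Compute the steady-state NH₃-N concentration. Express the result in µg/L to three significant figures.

Outflow Q = 0.556 m³/s × 3.156e+07 s/yr = 1.755e+07 m³/yr.
Steady-state CSTR mass balance: W = Q·C + k·V·C, so C = W/(Q + kV).
Q + kV = 1.755e+07 + 15·6.95e+08 = 1.044e+10 m³/yr.
C = 17100/1.044e+10 = 1.638e-06 kg/m³ = 0.001638 mg/L = 1.638 µg/L.

1.64 µg/L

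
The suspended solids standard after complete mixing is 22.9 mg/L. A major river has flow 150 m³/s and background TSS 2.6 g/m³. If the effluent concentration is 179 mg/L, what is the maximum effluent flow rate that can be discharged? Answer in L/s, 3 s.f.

Mass balance at complete mixing: C_std·(Q_w + Q_r) = Q_w·C_e + Q_r·C_b.
Rearranging, Q_w = Q_r·(C_std − C_b)/(C_e − C_std) = 150·(22.9 − 2.6) / (179 − 22.9) = 19.51 m³/s.
= 1.951e+04 L/s.

19500 L/s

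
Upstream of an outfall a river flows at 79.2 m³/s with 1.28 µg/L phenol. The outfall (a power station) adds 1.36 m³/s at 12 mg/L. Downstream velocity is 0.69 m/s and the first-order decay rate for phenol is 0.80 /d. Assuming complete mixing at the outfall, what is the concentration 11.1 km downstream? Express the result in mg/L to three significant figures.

1.28 µg/L = 0.00128 mg/L.
After complete mixing, C₀ = (1.36·12 + 79.2·0.00128) / 80.56 = 0.2038 mg/L.
Travel time t = 1.11e+04 m / 0.69 m/s = 1.609e+04 s = 0.1862 d.
C = 0.2038·exp(−0.80·0.1862) = 0.2038·0.8616 = 0.1756 mg/L.

0.176 mg/L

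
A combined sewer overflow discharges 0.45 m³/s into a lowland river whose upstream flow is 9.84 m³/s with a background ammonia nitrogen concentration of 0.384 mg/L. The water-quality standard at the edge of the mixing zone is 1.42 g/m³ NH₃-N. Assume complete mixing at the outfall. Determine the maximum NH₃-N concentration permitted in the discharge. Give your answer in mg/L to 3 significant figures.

Mass balance: 1.42·10.29 = 0.45·Cₑ + 9.84·0.384.
Cₑ = (14.61 − 3.779) / 0.45 = 24.07 mg/L.

24.1 mg/L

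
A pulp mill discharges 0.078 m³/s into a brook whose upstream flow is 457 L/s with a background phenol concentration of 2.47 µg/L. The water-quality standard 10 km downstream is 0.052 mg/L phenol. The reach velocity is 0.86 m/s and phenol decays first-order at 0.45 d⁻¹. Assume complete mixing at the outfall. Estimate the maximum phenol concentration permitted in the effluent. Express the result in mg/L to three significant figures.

0.364 mg/L

457 L/s = 0.457 m³/s.
2.47 µg/L = 0.00247 mg/L.
Travel time to the compliance point: t = 1e+04/0.86 = 1.163e+04 s = 0.1346 d; decay factor exp(−0.45·0.1346) = 0.9412.
So the concentration just after mixing may be at most 0.052/0.9412 = 0.05525 mg/L.
Mass balance: 0.05525·0.535 = 0.078·Cₑ + 0.457·0.00247.
Cₑ = (0.02956 − 0.001129) / 0.078 = 0.3645 mg/L.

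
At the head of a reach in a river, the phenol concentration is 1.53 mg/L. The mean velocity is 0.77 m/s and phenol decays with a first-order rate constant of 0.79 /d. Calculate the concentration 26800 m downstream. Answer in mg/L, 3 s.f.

1.11 mg/L

Travel time t = 26800 m / 0.77 m/s = 2.68e+04/0.77 = 3.481e+04 s = 0.4028 d.
First-order decay: C = 1.53·exp(−0.79·0.4028) = 1.53·0.7274 = 1.113 mg/L.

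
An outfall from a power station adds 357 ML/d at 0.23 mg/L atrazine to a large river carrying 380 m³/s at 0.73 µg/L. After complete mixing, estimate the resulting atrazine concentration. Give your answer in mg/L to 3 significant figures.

0.00320 mg/L

357 ML/d = 4.132 m³/s.
0.73 µg/L = 0.00073 mg/L.
Conservation of mass across the mixing zone: C = (4.132·0.23 + 380·0.00073) / (4.132 + 380) = 1.228/384.1 = 0.003196 mg/L.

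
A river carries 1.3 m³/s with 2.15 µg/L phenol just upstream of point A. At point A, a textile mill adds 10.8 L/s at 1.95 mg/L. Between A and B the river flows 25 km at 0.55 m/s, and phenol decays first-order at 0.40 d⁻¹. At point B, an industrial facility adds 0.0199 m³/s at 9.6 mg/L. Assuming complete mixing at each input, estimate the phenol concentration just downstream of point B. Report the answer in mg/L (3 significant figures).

2.15 µg/L = 0.00215 mg/L.
10.8 L/s = 0.0108 m³/s.
After input A: C = (1.3·0.00215 + 0.0108·1.95) / 1.311 = 0.0182 mg/L.
Over the 25 km reach to input B (t = 4.545e+04 s = 0.5261 d), decay gives C = 0.0182·exp(−0.40·0.5261) = 0.01475 mg/L.
After input B: C = (1.311·0.01475 + 0.0199·9.6) / 1.331 = 0.1581 mg/L.

0.158 mg/L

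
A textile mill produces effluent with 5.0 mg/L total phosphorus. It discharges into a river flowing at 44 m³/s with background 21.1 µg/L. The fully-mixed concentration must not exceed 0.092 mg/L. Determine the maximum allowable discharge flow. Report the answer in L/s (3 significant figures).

636 L/s

21.1 µg/L = 0.0211 mg/L.
Mass balance at complete mixing: C_std·(Q_w + Q_r) = Q_w·C_e + Q_r·C_b.
Rearranging, Q_w = Q_r·(C_std − C_b)/(C_e − C_std) = 44·(0.092 − 0.0211) / (5 − 0.092) = 0.6356 m³/s.
= 635.6 L/s.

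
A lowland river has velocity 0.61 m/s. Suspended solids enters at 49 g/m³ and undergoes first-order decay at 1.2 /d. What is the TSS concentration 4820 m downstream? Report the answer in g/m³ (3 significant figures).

43.9 g/m³

Travel time t = 4820 m / 0.61 m/s = 4820/0.61 = 7902 s = 0.09145 d.
First-order decay: C = 49·exp(−1.2·0.09145) = 49·0.8961 = 43.91 g/m³.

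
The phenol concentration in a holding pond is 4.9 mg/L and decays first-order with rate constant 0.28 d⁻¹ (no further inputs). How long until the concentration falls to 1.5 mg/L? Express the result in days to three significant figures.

4.23 d

t = ln(C₀/C)/k = ln(4.9/1.5)/0.28 = 1.184/0.28 = 4.228 d.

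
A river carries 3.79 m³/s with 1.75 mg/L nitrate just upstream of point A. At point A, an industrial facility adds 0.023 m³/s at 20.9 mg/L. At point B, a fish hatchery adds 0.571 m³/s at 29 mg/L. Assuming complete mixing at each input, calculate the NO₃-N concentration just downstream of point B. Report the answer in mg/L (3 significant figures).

After input A: C = (3.79·1.75 + 0.023·20.9) / 3.813 = 1.866 mg/L.
After input B: C = (3.813·1.866 + 0.571·29) / 4.384 = 5.4 mg/L.

5.40 mg/L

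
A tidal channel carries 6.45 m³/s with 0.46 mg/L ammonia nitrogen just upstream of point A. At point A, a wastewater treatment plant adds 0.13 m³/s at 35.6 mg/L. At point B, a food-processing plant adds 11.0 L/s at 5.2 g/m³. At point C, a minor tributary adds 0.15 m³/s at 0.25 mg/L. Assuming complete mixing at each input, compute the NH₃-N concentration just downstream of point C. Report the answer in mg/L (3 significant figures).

After input A: C = (6.45·0.46 + 0.13·35.6) / 6.58 = 1.154 mg/L.
11.0 L/s = 0.011 m³/s.
After input B: C = (6.58·1.154 + 0.011·5.2) / 6.591 = 1.161 mg/L.
After input C: C = (6.591·1.161 + 0.15·0.25) / 6.741 = 1.141 mg/L.

1.14 mg/L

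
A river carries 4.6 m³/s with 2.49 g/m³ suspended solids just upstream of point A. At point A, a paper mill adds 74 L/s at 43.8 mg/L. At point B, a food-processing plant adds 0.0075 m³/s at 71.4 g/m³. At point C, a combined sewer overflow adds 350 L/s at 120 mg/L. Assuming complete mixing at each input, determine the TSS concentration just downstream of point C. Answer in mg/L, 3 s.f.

11.4 mg/L

74 L/s = 0.074 m³/s.
After input A: C = (4.6·2.49 + 0.074·43.8) / 4.674 = 3.144 mg/L.
After input B: C = (4.674·3.144 + 0.0075·71.4) / 4.681 = 3.253 mg/L.
350 L/s = 0.35 m³/s.
After input C: C = (4.681·3.253 + 0.35·120) / 5.031 = 11.37 mg/L.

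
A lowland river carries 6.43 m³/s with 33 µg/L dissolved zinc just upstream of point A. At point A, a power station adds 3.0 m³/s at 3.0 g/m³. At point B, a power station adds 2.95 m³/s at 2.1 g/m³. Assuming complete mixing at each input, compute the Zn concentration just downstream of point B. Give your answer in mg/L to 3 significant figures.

33 µg/L = 0.033 mg/L.
After input A: C = (6.43·0.033 + 3·3) / 9.43 = 0.9769 mg/L.
After input B: C = (9.43·0.9769 + 2.95·2.1) / 12.38 = 1.245 mg/L.

1.24 mg/L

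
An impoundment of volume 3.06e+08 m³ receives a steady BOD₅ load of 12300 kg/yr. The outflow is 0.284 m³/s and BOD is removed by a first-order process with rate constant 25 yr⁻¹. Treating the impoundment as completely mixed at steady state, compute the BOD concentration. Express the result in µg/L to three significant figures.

Outflow Q = 0.284 m³/s × 3.156e+07 s/yr = 8.962e+06 m³/yr.
Steady-state CSTR mass balance: W = Q·C + k·V·C, so C = W/(Q + kV).
Q + kV = 8.962e+06 + 25·3.06e+08 = 7.659e+09 m³/yr.
C = 12300/7.659e+09 = 1.606e-06 kg/m³ = 0.001606 mg/L = 1.606 µg/L.

1.61 µg/L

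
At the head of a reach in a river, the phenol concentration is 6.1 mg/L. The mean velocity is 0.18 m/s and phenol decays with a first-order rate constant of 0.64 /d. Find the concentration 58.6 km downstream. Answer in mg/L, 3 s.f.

Travel time t = 58.6 km / 0.18 m/s = 5.86e+04/0.18 = 3.256e+05 s = 3.768 d.
First-order decay: C = 6.1·exp(−0.64·3.768) = 6.1·0.08968 = 0.547 mg/L.

0.547 mg/L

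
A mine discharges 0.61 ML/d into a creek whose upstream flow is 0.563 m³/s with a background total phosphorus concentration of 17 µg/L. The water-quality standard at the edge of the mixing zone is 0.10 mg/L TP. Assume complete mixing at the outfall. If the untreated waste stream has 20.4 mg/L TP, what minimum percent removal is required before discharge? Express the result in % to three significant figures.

0.61 ML/d = 0.00706 m³/s.
17 µg/L = 0.017 mg/L.
Mass balance: 0.1·0.5701 = 0.00706·Cₑ + 0.563·0.017.
Cₑ = (0.05701 − 0.009571) / 0.00706 = 6.719 mg/L.
Required removal = 1 − 6.719/20.4 = 67.07 %.

67.1 %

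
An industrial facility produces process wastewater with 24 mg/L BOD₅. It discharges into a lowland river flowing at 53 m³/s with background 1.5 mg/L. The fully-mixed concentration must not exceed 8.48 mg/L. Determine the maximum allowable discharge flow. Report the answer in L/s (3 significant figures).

23800 L/s

Mass balance at complete mixing: C_std·(Q_w + Q_r) = Q_w·C_e + Q_r·C_b.
Rearranging, Q_w = Q_r·(C_std − C_b)/(C_e − C_std) = 53·(8.48 − 1.5) / (24 − 8.48) = 23.84 m³/s.
= 2.384e+04 L/s.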